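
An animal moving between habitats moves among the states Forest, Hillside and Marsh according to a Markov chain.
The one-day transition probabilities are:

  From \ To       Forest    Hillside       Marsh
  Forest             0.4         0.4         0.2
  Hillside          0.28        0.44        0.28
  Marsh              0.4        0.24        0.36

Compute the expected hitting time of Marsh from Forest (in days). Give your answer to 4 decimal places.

Let t(s) be the expected number of days to first reach Marsh from state s, with t(Marsh) = 0. Conditioning on the first day:
t(Forest) = 1 + 0.4·t(Forest) + 0.4·t(Hillside)
t(Hillside) = 1 + 0.28·t(Forest) + 0.44·t(Hillside)
Solving: t(Forest) = 4.2857, t(Hillside) = 3.9286.
Expected days from Forest to Marsh: 4.2857.

4.2857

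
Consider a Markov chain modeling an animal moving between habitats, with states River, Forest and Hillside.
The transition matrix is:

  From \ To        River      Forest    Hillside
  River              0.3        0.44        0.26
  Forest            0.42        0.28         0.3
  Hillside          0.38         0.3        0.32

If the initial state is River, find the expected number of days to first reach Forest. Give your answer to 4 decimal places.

Let t(s) be the expected number of days to first reach Forest from state s, with t(Forest) = 0. Conditioning on the first day:
t(River) = 1 + 0.3·t(River) + 0.26·t(Hillside)
t(Hillside) = 1 + 0.38·t(River) + 0.32·t(Hillside)
Solving: t(River) = 2.4920, t(Hillside) = 2.8632.
Expected days from River to Forest: 2.4920.

2.4920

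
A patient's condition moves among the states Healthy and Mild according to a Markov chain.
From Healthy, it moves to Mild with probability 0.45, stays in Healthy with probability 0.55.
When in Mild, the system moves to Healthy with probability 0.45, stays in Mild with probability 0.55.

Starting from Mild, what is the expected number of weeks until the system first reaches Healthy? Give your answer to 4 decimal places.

Let t(s) be the expected number of weeks to first reach Healthy from state s, with t(Healthy) = 0. Conditioning on the first week:
t(Mild) = 1 + 0.55·t(Mild)
Solving: t(Mild) = 2.2222.
Expected weeks from Mild to Healthy: 2.2222.

2.2222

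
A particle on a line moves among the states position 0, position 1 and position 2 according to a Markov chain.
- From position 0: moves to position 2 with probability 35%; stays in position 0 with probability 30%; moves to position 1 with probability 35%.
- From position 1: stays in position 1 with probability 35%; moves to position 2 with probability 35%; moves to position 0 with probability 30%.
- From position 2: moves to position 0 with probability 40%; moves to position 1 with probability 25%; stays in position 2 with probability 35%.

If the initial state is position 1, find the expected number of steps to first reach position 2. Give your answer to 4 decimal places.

2.8571

Let t(s) be the expected number of steps to first reach position 2 from state s, with t(position 2) = 0. Conditioning on the first step:
t(position 0) = 1 + 0.3·t(position 0) + 0.35·t(position 1)
t(position 1) = 1 + 0.3·t(position 0) + 0.35·t(position 1)
Solving: t(position 0) = 2.8571, t(position 1) = 2.8571.
Expected steps from position 1 to position 2: 2.8571.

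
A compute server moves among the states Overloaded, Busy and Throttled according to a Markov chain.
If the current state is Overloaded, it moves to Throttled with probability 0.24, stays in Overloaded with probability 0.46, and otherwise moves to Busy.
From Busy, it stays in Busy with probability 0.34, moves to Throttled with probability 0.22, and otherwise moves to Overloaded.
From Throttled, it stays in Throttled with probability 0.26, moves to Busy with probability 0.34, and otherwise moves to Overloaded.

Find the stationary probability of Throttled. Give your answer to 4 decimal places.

0.2383

Let the stationary distribution be π with π = πP and π_1 + π_2 + π_3 = 1.
π_1 = 0.46·π_1 + 0.44·π_2 + 0.4·π_3
π_2 = 0.3·π_1 + 0.34·π_2 + 0.34·π_3
Solving with the normalization constraint gives π = (0.4393, 0.3224, 0.2383).
So the stationary probability of Throttled is 0.2383.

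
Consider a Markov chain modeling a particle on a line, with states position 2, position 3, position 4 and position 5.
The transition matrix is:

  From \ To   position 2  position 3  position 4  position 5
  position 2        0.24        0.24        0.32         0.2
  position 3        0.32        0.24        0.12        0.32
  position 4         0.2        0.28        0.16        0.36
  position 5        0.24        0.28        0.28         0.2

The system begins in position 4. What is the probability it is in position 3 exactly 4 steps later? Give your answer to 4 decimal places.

0.2596

Propagate the distribution vector 4 steps from position 4.
After 0 steps: (0.0000, 0.0000, 1.0000, 0.0000)
After 1 step: (0.2000, 0.2800, 0.1600, 0.3600)
After 2 steps: (0.2560, 0.2608, 0.2240, 0.2592)
After 3 steps: (0.2519, 0.2593, 0.2216, 0.2671)
After 4 steps: (0.2519, 0.2596, 0.2220, 0.2666)
P(in position 3 after 4 steps) = 0.2596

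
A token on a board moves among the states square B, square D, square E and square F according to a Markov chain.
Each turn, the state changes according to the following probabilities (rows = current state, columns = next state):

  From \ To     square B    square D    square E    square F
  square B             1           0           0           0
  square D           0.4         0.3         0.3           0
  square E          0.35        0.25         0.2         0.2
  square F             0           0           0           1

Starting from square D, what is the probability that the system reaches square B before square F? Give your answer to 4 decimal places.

0.8763

Let h(s) be the probability of absorption at square B starting from transient state s. Then h(square B) = 1 and h(square F) = 0. By first-step analysis:
h(square D) = 0.4·1 + 0.3·h(square D) + 0.3·h(square E)
h(square E) = 0.35·1 + 0.25·h(square D) + 0.2·h(square E) + 0.2·0
Solving: h(square D) = 0.8763, h(square E) = 0.7113.
Starting from square D, the probability is 0.8763.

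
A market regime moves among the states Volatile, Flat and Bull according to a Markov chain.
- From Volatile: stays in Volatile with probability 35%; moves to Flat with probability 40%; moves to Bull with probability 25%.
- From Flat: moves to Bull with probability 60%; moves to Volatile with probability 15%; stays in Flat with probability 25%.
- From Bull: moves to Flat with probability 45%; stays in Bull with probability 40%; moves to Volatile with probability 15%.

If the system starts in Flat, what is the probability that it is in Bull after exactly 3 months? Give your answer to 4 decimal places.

Propagate the distribution vector 3 months from Flat.
After 0 months: (0.0000, 1.0000, 0.0000)
After 1 month: (0.1500, 0.2500, 0.6000)
After 2 months: (0.1800, 0.3925, 0.4275)
After 3 months: (0.1860, 0.3625, 0.4515)
P(in Bull after 3 months) = 0.4515

0.4515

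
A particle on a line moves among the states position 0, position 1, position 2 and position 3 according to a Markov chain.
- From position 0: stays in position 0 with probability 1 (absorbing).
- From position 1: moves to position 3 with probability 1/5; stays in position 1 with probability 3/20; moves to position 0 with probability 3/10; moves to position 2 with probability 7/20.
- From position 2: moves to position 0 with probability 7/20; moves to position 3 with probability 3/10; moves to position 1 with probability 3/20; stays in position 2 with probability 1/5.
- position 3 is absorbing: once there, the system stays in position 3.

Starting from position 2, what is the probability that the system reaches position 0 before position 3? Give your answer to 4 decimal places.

0.5458

Let h(s) be the probability of absorption at position 0 starting from transient state s. Then h(position 0) = 1 and h(position 3) = 0. By first-step analysis:
h(position 1) = 0.3·1 + 0.15·h(position 1) + 0.35·h(position 2) + 0.2·0
h(position 2) = 0.35·1 + 0.15·h(position 1) + 0.2·h(position 2) + 0.3·0
Solving: h(position 1) = 0.5777, h(position 2) = 0.5458.
Starting from position 2, the probability is 0.5458.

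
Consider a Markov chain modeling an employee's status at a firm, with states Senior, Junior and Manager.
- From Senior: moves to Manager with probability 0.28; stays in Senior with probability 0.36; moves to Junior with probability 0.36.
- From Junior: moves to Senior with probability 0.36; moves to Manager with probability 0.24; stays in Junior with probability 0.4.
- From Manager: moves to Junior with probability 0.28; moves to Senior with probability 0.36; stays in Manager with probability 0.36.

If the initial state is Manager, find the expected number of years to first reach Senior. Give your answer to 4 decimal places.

Let t(s) be the expected number of years to first reach Senior from state s, with t(Senior) = 0. Conditioning on the first year:
t(Junior) = 1 + 0.4·t(Junior) + 0.24·t(Manager)
t(Manager) = 1 + 0.28·t(Junior) + 0.36·t(Manager)
Solving: t(Junior) = 2.7778, t(Manager) = 2.7778.
Expected years from Manager to Senior: 2.7778.

2.7778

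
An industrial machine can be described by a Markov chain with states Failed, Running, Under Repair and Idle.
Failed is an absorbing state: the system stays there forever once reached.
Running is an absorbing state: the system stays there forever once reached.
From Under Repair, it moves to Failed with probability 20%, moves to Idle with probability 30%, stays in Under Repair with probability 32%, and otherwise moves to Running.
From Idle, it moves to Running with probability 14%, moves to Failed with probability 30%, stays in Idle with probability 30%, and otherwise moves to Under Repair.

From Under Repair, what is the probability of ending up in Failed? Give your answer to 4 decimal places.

Let h(s) be the probability of absorption at Failed starting from transient state s. Then h(Failed) = 1 and h(Running) = 0. By first-step analysis:
h(Under Repair) = 0.2·1 + 0.18·0 + 0.32·h(Under Repair) + 0.3·h(Idle)
h(Idle) = 0.3·1 + 0.14·0 + 0.26·h(Under Repair) + 0.3·h(Idle)
Solving: h(Under Repair) = 0.5779, h(Idle) = 0.6432.
Starting from Under Repair, the probability is 0.5779.

0.5779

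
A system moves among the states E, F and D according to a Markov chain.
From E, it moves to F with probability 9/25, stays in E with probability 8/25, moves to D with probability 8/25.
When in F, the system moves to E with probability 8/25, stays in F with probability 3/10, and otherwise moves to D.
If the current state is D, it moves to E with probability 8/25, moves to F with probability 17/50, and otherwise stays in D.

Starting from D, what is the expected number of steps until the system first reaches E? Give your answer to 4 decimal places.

Let t(s) be the expected number of steps to first reach E from state s, with t(E) = 0. Conditioning on the first step:
t(F) = 1 + 0.3·t(F) + 0.38·t(D)
t(D) = 1 + 0.34·t(F) + 0.34·t(D)
Solving: t(F) = 3.1250, t(D) = 3.1250.
Expected steps from D to E: 3.1250.

3.1250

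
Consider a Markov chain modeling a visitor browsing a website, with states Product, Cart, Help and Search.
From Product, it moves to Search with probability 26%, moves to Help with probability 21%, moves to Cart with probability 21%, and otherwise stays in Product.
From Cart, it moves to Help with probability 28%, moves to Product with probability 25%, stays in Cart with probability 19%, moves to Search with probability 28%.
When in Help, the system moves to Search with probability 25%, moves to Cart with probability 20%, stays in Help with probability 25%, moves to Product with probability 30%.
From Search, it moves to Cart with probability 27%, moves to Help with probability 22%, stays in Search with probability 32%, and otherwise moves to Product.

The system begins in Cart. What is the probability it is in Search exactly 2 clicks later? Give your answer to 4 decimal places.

0.2778

Propagate the distribution vector 2 clicks from Cart.
After 0 clicks: (0.0000, 1.0000, 0.0000, 0.0000)
After 1 click: (0.2500, 0.1900, 0.2800, 0.2800)
After 2 clicks: (0.2647, 0.2202, 0.2373, 0.2778)
P(in Search after 2 clicks) = 0.2778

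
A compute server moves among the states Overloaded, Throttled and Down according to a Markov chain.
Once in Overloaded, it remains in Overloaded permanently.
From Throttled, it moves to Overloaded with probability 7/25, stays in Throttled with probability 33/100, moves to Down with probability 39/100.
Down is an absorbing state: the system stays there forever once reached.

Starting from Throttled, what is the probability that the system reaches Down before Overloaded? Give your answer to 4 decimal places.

Let h(s) be the probability of absorption at Down starting from transient state s. Then h(Down) = 1 and h(Overloaded) = 0. By first-step analysis:
h(Throttled) = 0.28·0 + 0.33·h(Throttled) + 0.39·1
Solving: h(Throttled) = 0.5821.
Starting from Throttled, the probability is 0.5821.

0.5821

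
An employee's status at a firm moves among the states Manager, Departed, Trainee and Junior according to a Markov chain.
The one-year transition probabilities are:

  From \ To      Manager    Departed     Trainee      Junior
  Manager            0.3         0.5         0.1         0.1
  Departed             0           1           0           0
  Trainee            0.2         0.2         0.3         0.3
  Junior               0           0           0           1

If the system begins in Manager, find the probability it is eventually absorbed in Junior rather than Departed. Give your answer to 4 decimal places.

0.2128

Let h(s) be the probability of absorption at Junior starting from transient state s. Then h(Junior) = 1 and h(Departed) = 0. By first-step analysis:
h(Manager) = 0.3·h(Manager) + 0.5·0 + 0.1·h(Trainee) + 0.1·1
h(Trainee) = 0.2·h(Manager) + 0.2·0 + 0.3·h(Trainee) + 0.3·1
Solving: h(Manager) = 0.2128, h(Trainee) = 0.4894.
Starting from Manager, the probability is 0.2128.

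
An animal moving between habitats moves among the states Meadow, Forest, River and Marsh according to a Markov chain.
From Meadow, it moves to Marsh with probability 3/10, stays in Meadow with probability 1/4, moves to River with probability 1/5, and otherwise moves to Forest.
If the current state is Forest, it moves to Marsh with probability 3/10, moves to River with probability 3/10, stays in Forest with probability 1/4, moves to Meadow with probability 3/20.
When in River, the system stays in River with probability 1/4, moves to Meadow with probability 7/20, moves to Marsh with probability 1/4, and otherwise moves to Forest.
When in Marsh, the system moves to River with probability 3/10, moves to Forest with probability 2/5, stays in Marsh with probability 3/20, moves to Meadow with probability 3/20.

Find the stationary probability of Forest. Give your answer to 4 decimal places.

0.2610

Let the stationary distribution be π with π = πP and π_1 + π_2 + π_3 + π_4 = 1.
π_1 = 0.25·π_1 + 0.15·π_2 + 0.35·π_3 + 0.15·π_4
π_2 = 0.25·π_1 + 0.25·π_2 + 0.15·π_3 + 0.4·π_4
π_3 = 0.2·π_1 + 0.3·π_2 + 0.25·π_3 + 0.3·π_4
Solving with the normalization constraint gives π = (0.2254, 0.2610, 0.2642, 0.2494).
So the stationary probability of Forest is 0.2610.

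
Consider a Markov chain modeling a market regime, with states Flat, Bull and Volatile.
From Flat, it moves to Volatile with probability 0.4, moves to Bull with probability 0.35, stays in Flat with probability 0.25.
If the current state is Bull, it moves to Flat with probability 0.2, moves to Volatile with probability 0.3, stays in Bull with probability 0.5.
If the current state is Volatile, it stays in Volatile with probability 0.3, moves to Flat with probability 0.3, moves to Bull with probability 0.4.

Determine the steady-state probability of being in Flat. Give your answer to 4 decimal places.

0.2447

Let the stationary distribution be π with π = πP and π_1 + π_2 + π_3 = 1.
π_1 = 0.25·π_1 + 0.2·π_2 + 0.3·π_3
π_2 = 0.35·π_1 + 0.5·π_2 + 0.4·π_3
Solving with the normalization constraint gives π = (0.2447, 0.4309, 0.3245).
So the stationary probability of Flat is 0.2447.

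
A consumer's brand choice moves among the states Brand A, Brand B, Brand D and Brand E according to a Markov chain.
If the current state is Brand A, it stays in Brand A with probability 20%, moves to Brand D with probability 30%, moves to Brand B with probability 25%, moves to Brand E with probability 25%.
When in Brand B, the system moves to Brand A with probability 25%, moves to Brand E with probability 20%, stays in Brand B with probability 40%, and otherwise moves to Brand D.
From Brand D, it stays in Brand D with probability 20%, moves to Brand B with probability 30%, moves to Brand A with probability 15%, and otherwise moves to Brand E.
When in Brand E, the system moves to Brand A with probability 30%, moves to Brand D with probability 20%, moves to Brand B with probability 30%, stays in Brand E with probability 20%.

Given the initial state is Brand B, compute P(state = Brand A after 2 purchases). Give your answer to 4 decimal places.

0.2325

Propagate the distribution vector 2 purchases from Brand B.
After 0 purchases: (0.0000, 1.0000, 0.0000, 0.0000)
After 1 purchase: (0.2500, 0.4000, 0.1500, 0.2000)
After 2 purchases: (0.2325, 0.3275, 0.2050, 0.2350)
P(in Brand A after 2 purchases) = 0.2325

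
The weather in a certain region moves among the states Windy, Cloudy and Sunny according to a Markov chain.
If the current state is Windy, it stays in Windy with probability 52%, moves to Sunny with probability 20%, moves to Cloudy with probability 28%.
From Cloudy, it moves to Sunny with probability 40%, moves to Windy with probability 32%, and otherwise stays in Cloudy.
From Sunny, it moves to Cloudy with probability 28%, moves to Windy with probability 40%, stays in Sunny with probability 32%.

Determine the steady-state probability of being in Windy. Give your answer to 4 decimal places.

0.4291

Let the stationary distribution be π with π = πP and π_1 + π_2 + π_3 = 1.
π_1 = 0.52·π_1 + 0.32·π_2 + 0.4·π_3
π_2 = 0.28·π_1 + 0.28·π_2 + 0.28·π_3
Solving with the normalization constraint gives π = (0.4291, 0.2800, 0.2909).
So the stationary probability of Windy is 0.4291.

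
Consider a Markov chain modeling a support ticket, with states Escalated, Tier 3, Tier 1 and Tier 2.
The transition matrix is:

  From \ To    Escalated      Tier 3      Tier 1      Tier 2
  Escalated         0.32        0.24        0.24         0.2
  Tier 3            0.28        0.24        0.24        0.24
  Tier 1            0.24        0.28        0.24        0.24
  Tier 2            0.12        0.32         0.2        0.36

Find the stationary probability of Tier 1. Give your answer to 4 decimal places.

0.2295

Let the stationary distribution be π with π = πP and π_1 + π_2 + π_3 + π_4 = 1.
π_1 = 0.32·π_1 + 0.28·π_2 + 0.24·π_3 + 0.12·π_4
π_2 = 0.24·π_1 + 0.24·π_2 + 0.28·π_3 + 0.32·π_4
π_3 = 0.24·π_1 + 0.24·π_2 + 0.24·π_3 + 0.2·π_4
Solving with the normalization constraint gives π = (0.2385, 0.2701, 0.2295, 0.2619).
So the stationary probability of Tier 1 is 0.2295.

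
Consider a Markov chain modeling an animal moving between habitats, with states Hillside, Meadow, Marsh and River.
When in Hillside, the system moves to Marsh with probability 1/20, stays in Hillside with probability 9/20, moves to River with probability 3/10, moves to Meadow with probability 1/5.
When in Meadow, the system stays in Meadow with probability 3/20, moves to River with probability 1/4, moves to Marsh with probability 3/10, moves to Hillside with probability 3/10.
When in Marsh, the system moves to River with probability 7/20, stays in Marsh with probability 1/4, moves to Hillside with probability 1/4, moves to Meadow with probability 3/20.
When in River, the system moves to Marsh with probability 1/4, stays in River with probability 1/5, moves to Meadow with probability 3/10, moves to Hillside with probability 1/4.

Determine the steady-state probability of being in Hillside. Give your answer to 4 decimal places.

0.3254

Let the stationary distribution be π with π = πP and π_1 + π_2 + π_3 + π_4 = 1.
π_1 = 0.45·π_1 + 0.3·π_2 + 0.25·π_3 + 0.25·π_4
π_2 = 0.2·π_1 + 0.15·π_2 + 0.15·π_3 + 0.3·π_4
π_3 = 0.05·π_1 + 0.3·π_2 + 0.25·π_3 + 0.25·π_4
Solving with the normalization constraint gives π = (0.3254, 0.2071, 0.1953, 0.2722).
So the stationary probability of Hillside is 0.3254.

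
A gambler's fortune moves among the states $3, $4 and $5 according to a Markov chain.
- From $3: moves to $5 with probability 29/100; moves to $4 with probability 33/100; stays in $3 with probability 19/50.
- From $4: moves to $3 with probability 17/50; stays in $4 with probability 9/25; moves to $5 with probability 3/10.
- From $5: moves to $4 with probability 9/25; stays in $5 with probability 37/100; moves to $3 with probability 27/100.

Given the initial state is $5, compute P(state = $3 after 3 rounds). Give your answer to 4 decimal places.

0.3304

Propagate the distribution vector 3 rounds from $5.
After 0 rounds: (0.0000, 0.0000, 1.0000)
After 1 round: (0.2700, 0.3600, 0.3700)
After 2 rounds: (0.3249, 0.3519, 0.3232)
After 3 rounds: (0.3304, 0.3503, 0.3194)
P(in $3 after 3 rounds) = 0.3304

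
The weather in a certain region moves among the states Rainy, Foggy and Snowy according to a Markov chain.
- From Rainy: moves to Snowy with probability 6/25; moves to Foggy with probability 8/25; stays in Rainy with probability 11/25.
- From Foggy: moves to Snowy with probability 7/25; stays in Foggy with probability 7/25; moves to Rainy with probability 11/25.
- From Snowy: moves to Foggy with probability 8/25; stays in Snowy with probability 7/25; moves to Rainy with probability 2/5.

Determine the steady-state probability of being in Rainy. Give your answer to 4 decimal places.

Let the stationary distribution be π with π = πP and π_1 + π_2 + π_3 = 1.
π_1 = 0.44·π_1 + 0.44·π_2 + 0.4·π_3
π_2 = 0.32·π_1 + 0.28·π_2 + 0.32·π_3
Solving with the normalization constraint gives π = (0.4295, 0.3077, 0.2628).
So the stationary probability of Rainy is 0.4295.

0.4295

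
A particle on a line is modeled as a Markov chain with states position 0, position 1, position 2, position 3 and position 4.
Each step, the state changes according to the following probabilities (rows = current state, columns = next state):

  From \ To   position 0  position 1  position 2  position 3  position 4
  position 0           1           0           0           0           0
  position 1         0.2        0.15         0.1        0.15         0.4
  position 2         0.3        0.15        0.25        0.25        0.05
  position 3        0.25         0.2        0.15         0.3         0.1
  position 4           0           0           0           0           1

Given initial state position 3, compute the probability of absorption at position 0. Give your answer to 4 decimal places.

0.6284

Let h(s) be the probability of absorption at position 0 starting from transient state s. Then h(position 0) = 1 and h(position 4) = 0. By first-step analysis:
h(position 1) = 0.2·1 + 0.15·h(position 1) + 0.1·h(position 2) + 0.15·h(position 3) + 0.4·0
h(position 2) = 0.3·1 + 0.15·h(position 1) + 0.25·h(position 2) + 0.25·h(position 3) + 0.05·0
h(position 3) = 0.25·1 + 0.2·h(position 1) + 0.15·h(position 2) + 0.3·h(position 3) + 0.1·0
Solving: h(position 1) = 0.4279, h(position 2) = 0.6950, h(position 3) = 0.6284.
Starting from position 3, the probability is 0.6284.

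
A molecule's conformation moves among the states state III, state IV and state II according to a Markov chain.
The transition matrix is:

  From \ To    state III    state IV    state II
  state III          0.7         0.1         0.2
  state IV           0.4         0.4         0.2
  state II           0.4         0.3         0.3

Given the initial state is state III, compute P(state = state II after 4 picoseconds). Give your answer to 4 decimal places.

0.2222

Propagate the distribution vector 4 picoseconds from state III.
After 0 picoseconds: (1.0000, 0.0000, 0.0000)
After 1 picosecond: (0.7000, 0.1000, 0.2000)
After 2 picoseconds: (0.6100, 0.1700, 0.2200)
After 3 picoseconds: (0.5830, 0.1950, 0.2220)
After 4 picoseconds: (0.5749, 0.2029, 0.2222)
P(in state II after 4 picoseconds) = 0.2222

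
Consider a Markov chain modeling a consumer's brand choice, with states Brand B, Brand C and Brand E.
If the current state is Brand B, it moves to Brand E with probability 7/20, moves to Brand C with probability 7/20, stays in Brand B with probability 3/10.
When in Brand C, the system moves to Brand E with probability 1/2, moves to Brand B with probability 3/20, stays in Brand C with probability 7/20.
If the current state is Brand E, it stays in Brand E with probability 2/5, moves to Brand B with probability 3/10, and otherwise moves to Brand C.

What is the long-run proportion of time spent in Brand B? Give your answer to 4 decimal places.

Let the stationary distribution be π with π = πP and π_1 + π_2 + π_3 = 1.
π_1 = 0.3·π_1 + 0.15·π_2 + 0.3·π_3
π_2 = 0.35·π_1 + 0.35·π_2 + 0.3·π_3
Solving with the normalization constraint gives π = (0.2507, 0.3290, 0.4204).
So the stationary probability of Brand B is 0.2507.

0.2507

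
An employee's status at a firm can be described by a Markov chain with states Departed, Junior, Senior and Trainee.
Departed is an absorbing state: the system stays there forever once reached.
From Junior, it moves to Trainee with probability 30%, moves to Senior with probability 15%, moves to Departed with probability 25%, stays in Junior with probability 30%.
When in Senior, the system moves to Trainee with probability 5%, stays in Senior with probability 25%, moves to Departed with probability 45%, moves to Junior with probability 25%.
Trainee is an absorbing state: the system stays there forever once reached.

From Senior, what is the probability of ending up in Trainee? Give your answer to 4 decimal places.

0.2256

Let h(s) be the probability of absorption at Trainee starting from transient state s. Then h(Trainee) = 1 and h(Departed) = 0. By first-step analysis:
h(Junior) = 0.25·0 + 0.3·h(Junior) + 0.15·h(Senior) + 0.3·1
h(Senior) = 0.45·0 + 0.25·h(Junior) + 0.25·h(Senior) + 0.05·1
Solving: h(Junior) = 0.4769, h(Senior) = 0.2256.
Starting from Senior, the probability is 0.2256.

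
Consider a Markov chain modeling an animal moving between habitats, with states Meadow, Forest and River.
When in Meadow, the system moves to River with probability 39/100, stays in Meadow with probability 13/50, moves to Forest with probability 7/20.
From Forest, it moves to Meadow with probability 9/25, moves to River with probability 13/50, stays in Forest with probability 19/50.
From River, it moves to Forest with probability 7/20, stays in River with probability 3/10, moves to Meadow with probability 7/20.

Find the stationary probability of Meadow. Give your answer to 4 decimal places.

0.3244

Let the stationary distribution be π with π = πP and π_1 + π_2 + π_3 = 1.
π_1 = 0.26·π_1 + 0.36·π_2 + 0.35·π_3
π_2 = 0.35·π_1 + 0.38·π_2 + 0.35·π_3
Solving with the normalization constraint gives π = (0.3244, 0.3608, 0.3148).
So the stationary probability of Meadow is 0.3244.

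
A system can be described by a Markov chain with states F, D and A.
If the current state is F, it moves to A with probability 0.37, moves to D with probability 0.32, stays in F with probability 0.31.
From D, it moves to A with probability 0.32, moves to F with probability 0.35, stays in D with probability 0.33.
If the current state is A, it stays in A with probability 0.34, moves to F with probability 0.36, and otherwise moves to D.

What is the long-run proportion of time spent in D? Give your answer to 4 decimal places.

Let the stationary distribution be π with π = πP and π_1 + π_2 + π_3 = 1.
π_1 = 0.31·π_1 + 0.35·π_2 + 0.36·π_3
π_2 = 0.32·π_1 + 0.33·π_2 + 0.3·π_3
Solving with the normalization constraint gives π = (0.3398, 0.3163, 0.3439).
So the stationary probability of D is 0.3163.

0.3163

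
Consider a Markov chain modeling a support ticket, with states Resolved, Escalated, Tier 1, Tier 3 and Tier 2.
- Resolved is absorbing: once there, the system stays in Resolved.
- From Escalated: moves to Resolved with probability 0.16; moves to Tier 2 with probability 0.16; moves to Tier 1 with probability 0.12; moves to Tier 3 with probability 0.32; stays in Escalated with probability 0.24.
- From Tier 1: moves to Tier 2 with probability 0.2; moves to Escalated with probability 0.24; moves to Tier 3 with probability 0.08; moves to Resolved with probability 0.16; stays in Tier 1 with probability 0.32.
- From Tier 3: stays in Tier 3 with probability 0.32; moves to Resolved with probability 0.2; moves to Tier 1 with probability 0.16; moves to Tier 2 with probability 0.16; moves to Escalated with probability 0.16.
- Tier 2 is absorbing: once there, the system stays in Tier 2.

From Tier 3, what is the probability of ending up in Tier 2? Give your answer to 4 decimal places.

0.4746

Let h(s) be the probability of absorption at Tier 2 starting from transient state s. Then h(Tier 2) = 1 and h(Resolved) = 0. By first-step analysis:
h(Escalated) = 0.16·0 + 0.24·h(Escalated) + 0.12·h(Tier 1) + 0.32·h(Tier 3) + 0.16·1
h(Tier 1) = 0.16·0 + 0.24·h(Escalated) + 0.32·h(Tier 1) + 0.08·h(Tier 3) + 0.2·1
h(Tier 3) = 0.2·0 + 0.16·h(Escalated) + 0.16·h(Tier 1) + 0.32·h(Tier 3) + 0.16·1
Solving: h(Escalated) = 0.4931, h(Tier 1) = 0.5240, h(Tier 3) = 0.4746.
Starting from Tier 3, the probability is 0.4746.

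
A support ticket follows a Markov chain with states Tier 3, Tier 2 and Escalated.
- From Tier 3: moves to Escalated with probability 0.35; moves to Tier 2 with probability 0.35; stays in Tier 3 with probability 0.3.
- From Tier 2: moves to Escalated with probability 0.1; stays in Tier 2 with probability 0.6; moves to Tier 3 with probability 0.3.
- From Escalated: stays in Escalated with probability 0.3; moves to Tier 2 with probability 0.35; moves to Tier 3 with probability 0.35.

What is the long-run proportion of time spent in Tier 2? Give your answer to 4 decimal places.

0.4667

Let the stationary distribution be π with π = πP and π_1 + π_2 + π_3 = 1.
π_1 = 0.3·π_1 + 0.3·π_2 + 0.35·π_3
π_2 = 0.35·π_1 + 0.6·π_2 + 0.35·π_3
Solving with the normalization constraint gives π = (0.3111, 0.4667, 0.2222).
So the stationary probability of Tier 2 is 0.4667.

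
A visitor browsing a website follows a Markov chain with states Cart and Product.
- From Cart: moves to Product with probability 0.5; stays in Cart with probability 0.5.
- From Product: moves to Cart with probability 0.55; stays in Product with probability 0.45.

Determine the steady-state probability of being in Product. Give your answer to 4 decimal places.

Let the stationary distribution be π with π = πP and π_1 + π_2 = 1.
π_1 = 0.5·π_1 + 0.55·π_2
Solving with the normalization constraint gives π = (0.5238, 0.4762).
So the stationary probability of Product is 0.4762.

0.4762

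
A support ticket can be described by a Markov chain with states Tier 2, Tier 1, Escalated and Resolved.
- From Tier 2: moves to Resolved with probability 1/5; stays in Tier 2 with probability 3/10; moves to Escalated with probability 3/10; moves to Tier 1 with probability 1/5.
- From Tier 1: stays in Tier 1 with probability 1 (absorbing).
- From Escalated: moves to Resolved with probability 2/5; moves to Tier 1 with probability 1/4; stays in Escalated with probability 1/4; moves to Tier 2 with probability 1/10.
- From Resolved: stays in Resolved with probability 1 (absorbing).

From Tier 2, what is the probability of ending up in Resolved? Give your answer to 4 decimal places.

Let h(s) be the probability of absorption at Resolved starting from transient state s. Then h(Resolved) = 1 and h(Tier 1) = 0. By first-step analysis:
h(Tier 2) = 0.3·h(Tier 2) + 0.2·0 + 0.3·h(Escalated) + 0.2·1
h(Escalated) = 0.1·h(Tier 2) + 0.25·0 + 0.25·h(Escalated) + 0.4·1
Solving: h(Tier 2) = 0.5455, h(Escalated) = 0.6061.
Starting from Tier 2, the probability is 0.5455.

0.5455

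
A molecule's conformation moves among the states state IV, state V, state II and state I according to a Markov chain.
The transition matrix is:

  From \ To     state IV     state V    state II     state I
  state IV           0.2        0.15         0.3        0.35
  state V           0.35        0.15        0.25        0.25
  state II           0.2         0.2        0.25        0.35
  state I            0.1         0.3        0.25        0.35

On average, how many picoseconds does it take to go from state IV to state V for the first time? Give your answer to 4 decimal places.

Let t(s) be the expected number of picoseconds to first reach state V from state s, with t(state V) = 0. Conditioning on the first picosecond:
t(state IV) = 1 + 0.2·t(state IV) + 0.3·t(state II) + 0.35·t(state I)
t(state II) = 1 + 0.2·t(state IV) + 0.25·t(state II) + 0.35·t(state I)
t(state I) = 1 + 0.1·t(state IV) + 0.25·t(state II) + 0.35·t(state I)
Solving: t(state IV) = 4.6307, t(state II) = 4.4101, t(state I) = 3.9471.
Expected picoseconds from state IV to state V: 4.6307.

4.6307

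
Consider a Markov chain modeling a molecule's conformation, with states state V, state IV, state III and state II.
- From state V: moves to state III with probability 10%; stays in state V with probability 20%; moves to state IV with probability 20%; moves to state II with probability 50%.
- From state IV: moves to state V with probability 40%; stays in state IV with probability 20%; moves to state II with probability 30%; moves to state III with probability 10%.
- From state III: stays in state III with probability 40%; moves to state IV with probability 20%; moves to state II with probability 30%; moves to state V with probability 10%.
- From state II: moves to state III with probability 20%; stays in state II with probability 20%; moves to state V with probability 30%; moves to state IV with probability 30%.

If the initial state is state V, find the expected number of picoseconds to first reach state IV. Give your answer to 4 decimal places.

Let t(s) be the expected number of picoseconds to first reach state IV from state s, with t(state IV) = 0. Conditioning on the first picosecond:
t(state V) = 1 + 0.2·t(state V) + 0.1·t(state III) + 0.5·t(state II)
t(state III) = 1 + 0.1·t(state V) + 0.4·t(state III) + 0.3·t(state II)
t(state II) = 1 + 0.3·t(state V) + 0.2·t(state III) + 0.2·t(state II)
Solving: t(state V) = 4.2466, t(state III) = 4.3379, t(state II) = 3.9269.
Expected picoseconds from state V to state IV: 4.2466.

4.2466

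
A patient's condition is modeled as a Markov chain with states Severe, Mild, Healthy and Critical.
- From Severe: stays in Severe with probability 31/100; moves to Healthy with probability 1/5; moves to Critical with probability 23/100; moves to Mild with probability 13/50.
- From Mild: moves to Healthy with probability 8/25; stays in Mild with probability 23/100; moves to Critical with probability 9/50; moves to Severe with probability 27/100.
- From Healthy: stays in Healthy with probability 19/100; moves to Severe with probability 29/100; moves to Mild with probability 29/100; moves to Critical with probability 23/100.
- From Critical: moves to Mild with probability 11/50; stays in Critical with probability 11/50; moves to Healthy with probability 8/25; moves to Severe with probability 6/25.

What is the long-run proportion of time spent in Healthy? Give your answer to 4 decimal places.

0.2535

Let the stationary distribution be π with π = πP and π_1 + π_2 + π_3 + π_4 = 1.
π_1 = 0.31·π_1 + 0.27·π_2 + 0.29·π_3 + 0.24·π_4
π_2 = 0.26·π_1 + 0.23·π_2 + 0.29·π_3 + 0.22·π_4
π_3 = 0.2·π_1 + 0.32·π_2 + 0.19·π_3 + 0.32·π_4
Solving with the normalization constraint gives π = (0.2798, 0.2514, 0.2535, 0.2153).
So the stationary probability of Healthy is 0.2535.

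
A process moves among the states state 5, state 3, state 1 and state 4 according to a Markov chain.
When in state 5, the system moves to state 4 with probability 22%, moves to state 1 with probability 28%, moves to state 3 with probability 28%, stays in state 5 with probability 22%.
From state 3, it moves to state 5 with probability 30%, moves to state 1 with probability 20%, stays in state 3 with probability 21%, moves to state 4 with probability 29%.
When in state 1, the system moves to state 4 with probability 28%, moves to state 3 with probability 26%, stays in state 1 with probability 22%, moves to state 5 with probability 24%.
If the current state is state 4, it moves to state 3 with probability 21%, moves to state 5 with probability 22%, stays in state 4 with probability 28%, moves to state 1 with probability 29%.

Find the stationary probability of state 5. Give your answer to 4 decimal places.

Let the stationary distribution be π with π = πP and π_1 + π_2 + π_3 + π_4 = 1.
π_1 = 0.22·π_1 + 0.3·π_2 + 0.24·π_3 + 0.22·π_4
π_2 = 0.28·π_1 + 0.21·π_2 + 0.26·π_3 + 0.21·π_4
π_3 = 0.28·π_1 + 0.2·π_2 + 0.22·π_3 + 0.29·π_4
Solving with the normalization constraint gives π = (0.2441, 0.2395, 0.2486, 0.2677).
So the stationary probability of state 5 is 0.2441.

0.2441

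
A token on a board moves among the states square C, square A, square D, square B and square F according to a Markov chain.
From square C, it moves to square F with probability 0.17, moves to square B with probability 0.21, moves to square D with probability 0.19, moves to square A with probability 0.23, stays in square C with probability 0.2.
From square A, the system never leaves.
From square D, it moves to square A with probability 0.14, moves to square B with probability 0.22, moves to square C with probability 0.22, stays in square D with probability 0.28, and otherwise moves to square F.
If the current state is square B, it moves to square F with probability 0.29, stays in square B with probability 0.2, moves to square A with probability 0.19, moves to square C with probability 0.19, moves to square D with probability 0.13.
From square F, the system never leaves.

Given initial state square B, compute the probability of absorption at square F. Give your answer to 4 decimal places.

Let h(s) be the probability of absorption at square F starting from transient state s. Then h(square F) = 1 and h(square A) = 0. By first-step analysis:
h(square C) = 0.2·h(square C) + 0.23·0 + 0.19·h(square D) + 0.21·h(square B) + 0.17·1
h(square D) = 0.22·h(square C) + 0.14·0 + 0.28·h(square D) + 0.22·h(square B) + 0.14·1
h(square B) = 0.19·h(square C) + 0.19·0 + 0.13·h(square D) + 0.2·h(square B) + 0.29·1
Solving: h(square C) = 0.4813, h(square D) = 0.5126, h(square B) = 0.5601.
Starting from square B, the probability is 0.5601.

0.5601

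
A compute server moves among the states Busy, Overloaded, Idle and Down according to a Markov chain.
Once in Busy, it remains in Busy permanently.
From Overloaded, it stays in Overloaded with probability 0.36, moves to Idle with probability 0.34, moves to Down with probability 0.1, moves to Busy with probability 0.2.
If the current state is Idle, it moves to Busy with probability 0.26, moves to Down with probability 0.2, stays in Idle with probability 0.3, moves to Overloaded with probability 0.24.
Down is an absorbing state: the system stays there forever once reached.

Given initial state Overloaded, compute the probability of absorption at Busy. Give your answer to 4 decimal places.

0.6234

Let h(s) be the probability of absorption at Busy starting from transient state s. Then h(Busy) = 1 and h(Down) = 0. By first-step analysis:
h(Overloaded) = 0.2·1 + 0.36·h(Overloaded) + 0.34·h(Idle) + 0.1·0
h(Idle) = 0.26·1 + 0.24·h(Overloaded) + 0.3·h(Idle) + 0.2·0
Solving: h(Overloaded) = 0.6234, h(Idle) = 0.5852.
Starting from Overloaded, the probability is 0.6234.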